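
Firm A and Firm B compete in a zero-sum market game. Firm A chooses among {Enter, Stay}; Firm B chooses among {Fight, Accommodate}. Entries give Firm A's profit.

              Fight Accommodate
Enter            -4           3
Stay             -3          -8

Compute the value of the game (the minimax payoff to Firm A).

-41/12

Row minima: Enter → -4, Stay → -8; maximin = -4.
Column maxima: Fight → -3, Accommodate → 3; minimax = -3.
-4 ≠ -3, so there is no saddle point; optimal play is mixed.
Let Firm A play Enter with probability p. Expected payoff against Fight: (-4)p + (-3)(1−p) = −p − 3; against Accommodate: 3p + (-8)(1−p) = 11p − 8.
Setting these equal: −p − 3 = 11p − 8 ⇒ −12p = -5 ⇒ p = 5/12, and the value is (-1)·(5/12) − 3 = -41/12.
For Firm B: with q = P(Fight), equating Enter's and Stay's payoffs gives −7q + 3 = 5q − 8 ⇒ q = 11/12.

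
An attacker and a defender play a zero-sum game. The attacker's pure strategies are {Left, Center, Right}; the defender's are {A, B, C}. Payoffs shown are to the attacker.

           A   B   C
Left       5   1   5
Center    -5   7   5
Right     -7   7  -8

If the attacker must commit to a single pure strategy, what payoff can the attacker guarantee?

1

Row minima: Left → 1, Center → -5, Right → -8.
The best of these is 1.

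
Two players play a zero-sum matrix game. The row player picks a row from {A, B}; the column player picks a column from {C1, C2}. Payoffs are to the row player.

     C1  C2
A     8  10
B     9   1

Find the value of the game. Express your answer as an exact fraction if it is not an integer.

41/5

Row minima: A → 8, B → 1; maximin = 8.
Column maxima: C1 → 9, C2 → 10; minimax = 9.
8 ≠ 9, so there is no saddle point; optimal play is mixed.
Let the row player play A with probability p. Expected payoff against C1: 8p + 9(1−p) = −p + 9; against C2: 10p + 1(1−p) = 9p + 1.
Setting these equal: −p + 9 = 9p + 1 ⇒ −10p = -8 ⇒ p = 4/5, and the value is (-1)·(4/5) + 9 = 41/5.
For the column player: with q = P(C1), equating A's and B's payoffs gives −2q + 10 = 8q + 1 ⇒ q = 9/10.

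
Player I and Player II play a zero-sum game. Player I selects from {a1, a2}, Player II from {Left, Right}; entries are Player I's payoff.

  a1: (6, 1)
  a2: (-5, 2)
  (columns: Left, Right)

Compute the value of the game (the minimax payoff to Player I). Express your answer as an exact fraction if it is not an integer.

17/12

Row minima: a1 → 1, a2 → -5; maximin = 1.
Column maxima: Left → 6, Right → 2; minimax = 2.
1 ≠ 2, so there is no saddle point; optimal play is mixed.
Let Player I play a1 with probability p. Expected payoff against Left: 6p + (-5)(1−p) = 11p − 5; against Right: 1p + 2(1−p) = −p + 2.
Setting these equal: 11p − 5 = −p + 2 ⇒ 12p = 7 ⇒ p = 7/12, and the value is (11)·(7/12) − 5 = 17/12.
For Player II: with q = P(Left), equating a1's and a2's payoffs gives 5q + 1 = −7q + 2 ⇒ q = 1/12.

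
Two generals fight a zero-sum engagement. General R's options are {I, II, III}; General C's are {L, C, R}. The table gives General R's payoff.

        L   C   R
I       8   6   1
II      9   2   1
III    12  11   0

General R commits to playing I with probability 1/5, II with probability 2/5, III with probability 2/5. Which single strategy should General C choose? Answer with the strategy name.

If General C plays L, General R's expected payoff is (1/5)·8 + (2/5)·9 + (2/5)·12 = 10.
If General C plays C, General R's expected payoff is (1/5)·6 + (2/5)·2 + (2/5)·11 = 32/5.
If General C plays R, General R's expected payoff is (1/5)·1 + (2/5)·1 + (2/5)·0 = 3/5.
General C minimizes General R's payoff; the smallest is 3/5, so the best response is R.

R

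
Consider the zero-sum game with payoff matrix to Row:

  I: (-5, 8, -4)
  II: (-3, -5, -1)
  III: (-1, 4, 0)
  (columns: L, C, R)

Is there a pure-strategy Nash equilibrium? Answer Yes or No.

Row minima: I → -5, II → -5, III → -1; maximin = -1.
Column maxima: L → -1, C → 8, R → 0; minimax = -1.
maximin = minimax = -1, so a saddle point exists.

Yes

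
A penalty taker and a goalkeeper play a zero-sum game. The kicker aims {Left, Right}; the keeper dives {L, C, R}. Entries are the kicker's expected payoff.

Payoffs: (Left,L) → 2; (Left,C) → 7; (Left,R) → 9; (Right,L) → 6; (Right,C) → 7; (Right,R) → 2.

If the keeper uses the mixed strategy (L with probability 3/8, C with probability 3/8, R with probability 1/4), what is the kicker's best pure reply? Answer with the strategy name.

Expected payoff of Left: (3/8)·2 + (3/8)·7 + (1/4)·9 = 45/8.
Expected payoff of Right: (3/8)·6 + (3/8)·7 + (1/4)·2 = 43/8.
The largest is 45/8, so the kicker's best response is Left.

Left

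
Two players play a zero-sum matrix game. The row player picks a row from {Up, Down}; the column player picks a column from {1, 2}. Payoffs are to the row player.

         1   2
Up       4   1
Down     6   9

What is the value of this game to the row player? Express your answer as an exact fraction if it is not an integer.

Row minima: Up → 1, Down → 6; maximin = 6.
Column maxima: 1 → 6, 2 → 9; minimax = 6.
Since maximin = minimax = 6, there is a saddle point and the value is 6.

6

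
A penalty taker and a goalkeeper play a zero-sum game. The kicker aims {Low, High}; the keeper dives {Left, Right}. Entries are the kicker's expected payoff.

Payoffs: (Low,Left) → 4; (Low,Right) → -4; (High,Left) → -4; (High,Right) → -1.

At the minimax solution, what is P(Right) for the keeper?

8/11

Row minima: Low → -4, High → -4; maximin = -4.
Column maxima: Left → 4, Right → -1; minimax = -1.
-4 ≠ -1, so there is no saddle point; optimal play is mixed.
Let the kicker play Low with probability p. Expected payoff against Left: 4p + (-4)(1−p) = 8p − 4; against Right: (-4)p + (-1)(1−p) = −3p − 1.
Setting these equal: 8p − 4 = −3p − 1 ⇒ 11p = 3 ⇒ p = 3/11, and the value is (8)·(3/11) − 4 = -20/11.
For the keeper: with q = P(Left), equating Low's and High's payoffs gives 8q − 4 = −3q − 1 ⇒ q = 3/11.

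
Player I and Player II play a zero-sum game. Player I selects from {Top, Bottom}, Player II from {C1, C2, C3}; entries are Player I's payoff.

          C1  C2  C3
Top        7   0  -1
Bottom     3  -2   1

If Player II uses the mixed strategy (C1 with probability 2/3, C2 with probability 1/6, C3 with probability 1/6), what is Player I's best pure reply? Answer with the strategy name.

Top

Expected payoff of Top: (2/3)·7 + (1/6)·0 + (1/6)·(-1) = 9/2.
Expected payoff of Bottom: (2/3)·3 + (1/6)·(-2) + (1/6)·1 = 11/6.
The largest is 9/2, so Player I's best response is Top.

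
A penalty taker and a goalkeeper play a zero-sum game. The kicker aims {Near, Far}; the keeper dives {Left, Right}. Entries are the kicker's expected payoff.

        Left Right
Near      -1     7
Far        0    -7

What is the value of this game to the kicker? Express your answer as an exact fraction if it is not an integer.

-7/15

Row minima: Near → -1, Far → -7; maximin = -1.
Column maxima: Left → 0, Right → 7; minimax = 0.
-1 ≠ 0, so there is no saddle point; optimal play is mixed.
Let the kicker play Near with probability p. Expected payoff against Left: (-1)p + 0(1−p) = −p; against Right: 7p + (-7)(1−p) = 14p − 7.
Setting these equal: −p = 14p − 7 ⇒ −15p = -7 ⇒ p = 7/15, and the value is (-1)·(7/15) = -7/15.
For the keeper: with q = P(Left), equating Near's and Far's payoffs gives −8q + 7 = 7q − 7 ⇒ q = 14/15.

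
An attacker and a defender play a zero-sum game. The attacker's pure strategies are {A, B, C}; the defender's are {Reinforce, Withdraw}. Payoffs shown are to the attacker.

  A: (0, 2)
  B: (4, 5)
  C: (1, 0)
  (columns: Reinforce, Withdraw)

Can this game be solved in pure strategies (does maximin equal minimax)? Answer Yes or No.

Yes

Row minima: A → 0, B → 4, C → 0; maximin = 4.
Column maxima: Reinforce → 4, Withdraw → 5; minimax = 4.
maximin = minimax = 4, so a saddle point exists.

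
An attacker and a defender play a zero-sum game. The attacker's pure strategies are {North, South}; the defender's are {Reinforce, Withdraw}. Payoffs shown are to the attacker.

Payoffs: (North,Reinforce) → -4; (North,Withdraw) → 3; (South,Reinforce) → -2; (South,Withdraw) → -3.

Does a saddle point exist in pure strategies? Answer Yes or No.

Row minima: North → -4, South → -3; maximin = -3.
Column maxima: Reinforce → -2, Withdraw → 3; minimax = -2.
-3 ≠ -2, so no pure-strategy equilibrium exists.

No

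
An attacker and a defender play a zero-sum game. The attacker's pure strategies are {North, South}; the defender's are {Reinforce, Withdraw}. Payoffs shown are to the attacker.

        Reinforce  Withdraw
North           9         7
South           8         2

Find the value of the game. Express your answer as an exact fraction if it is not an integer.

Row minima: North → 7, South → 2; maximin = 7.
Column maxima: Reinforce → 9, Withdraw → 7; minimax = 7.
Since maximin = minimax = 7, there is a saddle point and the value is 7.

7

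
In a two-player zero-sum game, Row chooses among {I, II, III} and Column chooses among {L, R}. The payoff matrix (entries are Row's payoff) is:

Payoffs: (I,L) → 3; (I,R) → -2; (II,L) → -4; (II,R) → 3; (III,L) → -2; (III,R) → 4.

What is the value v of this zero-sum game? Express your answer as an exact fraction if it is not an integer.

Row minima: I → -2, II → -4, III → -2; maximin = -2.
Column maxima: L → 3, R → 4; minimax = 3.
-2 ≠ 3, so there is no saddle point; optimal play is mixed.
II is strictly dominated by III, so Row never plays it.
On the remaining 2×2 (I, III vs L, R):
Let Row play I with probability p. Expected payoff against L: 3p + (-2)(1−p) = 5p − 2; against R: (-2)p + 4(1−p) = −6p + 4.
Setting these equal: 5p − 2 = −6p + 4 ⇒ 11p = 6 ⇒ p = 6/11, and the value is (5)·(6/11) − 2 = 8/11.
For Column: with q = P(L), equating I's and III's payoffs gives 5q − 2 = −6q + 4 ⇒ q = 6/11.

8/11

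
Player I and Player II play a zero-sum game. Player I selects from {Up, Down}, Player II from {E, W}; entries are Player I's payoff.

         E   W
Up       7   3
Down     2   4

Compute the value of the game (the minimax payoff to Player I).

Row minima: Up → 3, Down → 2; maximin = 3.
Column maxima: E → 7, W → 4; minimax = 4.
3 ≠ 4, so there is no saddle point; optimal play is mixed.
Let Player I play Up with probability p. Expected payoff against E: 7p + 2(1−p) = 5p + 2; against W: 3p + 4(1−p) = −p + 4.
Setting these equal: 5p + 2 = −p + 4 ⇒ 6p = 2 ⇒ p = 1/3, and the value is (5)·(1/3) + 2 = 11/3.
For Player II: with q = P(E), equating Up's and Down's payoffs gives 4q + 3 = −2q + 4 ⇒ q = 1/6.

11/3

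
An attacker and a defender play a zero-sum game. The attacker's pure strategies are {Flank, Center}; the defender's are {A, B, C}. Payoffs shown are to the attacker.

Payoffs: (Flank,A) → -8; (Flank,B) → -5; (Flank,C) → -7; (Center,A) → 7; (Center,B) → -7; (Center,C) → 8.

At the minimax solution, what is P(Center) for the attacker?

Row minima: Flank → -8, Center → -7; maximin = -7.
Column maxima: A → 7, B → -5, C → 8; minimax = -5.
-7 ≠ -5, so there is no saddle point; optimal play is mixed.
C is strictly dominated by A (it gives the attacker strictly more in every row), so the defender never plays it.
On the remaining 2×2 (Flank, Center vs A, B):
Let the attacker play Flank with probability p. Expected payoff against A: (-8)p + 7(1−p) = −15p + 7; against B: (-5)p + (-7)(1−p) = 2p − 7.
Setting these equal: −15p + 7 = 2p − 7 ⇒ −17p = -14 ⇒ p = 14/17, and the value is (-15)·(14/17) + 7 = -91/17.
For the defender: with q = P(A), equating Flank's and Center's payoffs gives −3q − 5 = 14q − 7 ⇒ q = 2/17.

3/17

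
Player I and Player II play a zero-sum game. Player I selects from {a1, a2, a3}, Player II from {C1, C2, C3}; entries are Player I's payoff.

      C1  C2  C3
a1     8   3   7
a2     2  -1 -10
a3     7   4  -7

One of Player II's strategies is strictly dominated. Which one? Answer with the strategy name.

C2 holds Player I's payoff strictly below C1 in every row: 3 < 8, -1 < 2, 4 < 7.
So C1 is strictly dominated for Player II.

C1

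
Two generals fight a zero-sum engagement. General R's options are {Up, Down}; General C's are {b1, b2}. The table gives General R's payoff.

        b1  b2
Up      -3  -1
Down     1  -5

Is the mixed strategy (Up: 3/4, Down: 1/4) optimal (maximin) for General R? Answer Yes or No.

Yes

Against b1 this mix gives (3/4)·(-3) + (1/4)·1 = -2.
Against b2 this mix gives (3/4)·(-1) + (1/4)·(-5) = -2.
All of General C's active replies (b1, b2) yield -2, and no column does worse for General R. The mix makes General C indifferent and guarantees -2, so it is optimal.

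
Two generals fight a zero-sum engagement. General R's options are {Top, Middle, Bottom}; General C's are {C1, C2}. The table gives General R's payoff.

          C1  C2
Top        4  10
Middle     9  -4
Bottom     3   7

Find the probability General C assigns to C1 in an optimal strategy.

Row minima: Top → 4, Middle → -4, Bottom → 3; maximin = 4.
Column maxima: C1 → 9, C2 → 10; minimax = 9.
4 ≠ 9, so there is no saddle point; optimal play is mixed.
Bottom is strictly dominated by Top, so General R never plays it.
On the remaining 2×2 (Top, Middle vs C1, C2):
Let General R play Top with probability p. Expected payoff against C1: 4p + 9(1−p) = −5p + 9; against C2: 10p + (-4)(1−p) = 14p − 4.
Setting these equal: −5p + 9 = 14p − 4 ⇒ −19p = -13 ⇒ p = 13/19, and the value is (-5)·(13/19) + 9 = 106/19.
For General C: with q = P(C1), equating Top's and Middle's payoffs gives −6q + 10 = 13q − 4 ⇒ q = 14/19.

14/19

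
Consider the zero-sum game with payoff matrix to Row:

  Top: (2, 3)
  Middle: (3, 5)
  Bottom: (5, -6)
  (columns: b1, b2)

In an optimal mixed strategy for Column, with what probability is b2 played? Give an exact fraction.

2/13

Row minima: Top → 2, Middle → 3, Bottom → -6; maximin = 3.
Column maxima: b1 → 5, b2 → 5; minimax = 5.
3 ≠ 5, so there is no saddle point; optimal play is mixed.
Top is strictly dominated by Middle, so Row never plays it.
On the remaining 2×2 (Middle, Bottom vs b1, b2):
Let Row play Middle with probability p. Expected payoff against b1: 3p + 5(1−p) = −2p + 5; against b2: 5p + (-6)(1−p) = 11p − 6.
Setting these equal: −2p + 5 = 11p − 6 ⇒ −13p = -11 ⇒ p = 11/13, and the value is (-2)·(11/13) + 5 = 43/13.
For Column: with q = P(b1), equating Middle's and Bottom's payoffs gives −2q + 5 = 11q − 6 ⇒ q = 11/13.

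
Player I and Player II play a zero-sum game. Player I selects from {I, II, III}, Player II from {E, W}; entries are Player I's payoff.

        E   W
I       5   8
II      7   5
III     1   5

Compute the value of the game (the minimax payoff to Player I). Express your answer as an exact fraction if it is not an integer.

31/5

Row minima: I → 5, II → 5, III → 1; maximin = 5.
Column maxima: E → 7, W → 8; minimax = 7.
5 ≠ 7, so there is no saddle point; optimal play is mixed.
III is strictly dominated by I, so Player I never plays it.
On the remaining 2×2 (I, II vs E, W):
Let Player I play I with probability p. Expected payoff against E: 5p + 7(1−p) = −2p + 7; against W: 8p + 5(1−p) = 3p + 5.
Setting these equal: −2p + 7 = 3p + 5 ⇒ −5p = -2 ⇒ p = 2/5, and the value is (-2)·(2/5) + 7 = 31/5.
For Player II: with q = P(E), equating I's and II's payoffs gives −3q + 8 = 2q + 5 ⇒ q = 3/5.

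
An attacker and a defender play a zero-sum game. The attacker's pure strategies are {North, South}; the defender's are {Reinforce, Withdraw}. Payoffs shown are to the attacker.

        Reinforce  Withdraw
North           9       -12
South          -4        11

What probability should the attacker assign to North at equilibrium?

Row minima: North → -12, South → -4; maximin = -4.
Column maxima: Reinforce → 9, Withdraw → 11; minimax = 9.
-4 ≠ 9, so there is no saddle point; optimal play is mixed.
Let the attacker play North with probability p. Expected payoff against Reinforce: 9p + (-4)(1−p) = 13p − 4; against Withdraw: (-12)p + 11(1−p) = −23p + 11.
Setting these equal: 13p − 4 = −23p + 11 ⇒ 36p = 15 ⇒ p = 5/12, and the value is (13)·(5/12) − 4 = 17/12.
For the defender: with q = P(Reinforce), equating North's and South's payoffs gives 21q − 12 = −15q + 11 ⇒ q = 23/36.

5/12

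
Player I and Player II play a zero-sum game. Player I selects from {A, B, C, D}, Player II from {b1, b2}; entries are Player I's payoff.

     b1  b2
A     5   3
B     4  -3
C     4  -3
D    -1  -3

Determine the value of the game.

3

Row minima: A → 3, B → -3, C → -3, D → -3; maximin = 3.
Column maxima: b1 → 5, b2 → 3; minimax = 3.
Since maximin = minimax = 3, there is a saddle point and the value is 3.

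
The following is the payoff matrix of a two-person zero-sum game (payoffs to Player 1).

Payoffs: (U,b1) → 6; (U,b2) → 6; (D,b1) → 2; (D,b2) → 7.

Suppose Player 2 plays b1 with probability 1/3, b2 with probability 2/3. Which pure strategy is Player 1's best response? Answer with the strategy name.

Expected payoff of U: (1/3)·6 + (2/3)·6 = 6.
Expected payoff of D: (1/3)·2 + (2/3)·7 = 16/3.
The largest is 6, so Player 1's best response is U.

U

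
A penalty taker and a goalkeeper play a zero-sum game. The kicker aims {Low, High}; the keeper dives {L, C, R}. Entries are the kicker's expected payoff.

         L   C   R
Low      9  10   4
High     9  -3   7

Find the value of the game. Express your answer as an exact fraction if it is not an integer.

Row minima: Low → 4, High → -3; maximin = 4.
Column maxima: L → 9, C → 10, R → 7; minimax = 7.
4 ≠ 7, so there is no saddle point; optimal play is mixed.
L is strictly dominated by R (it gives the kicker strictly more in every row), so the keeper never plays it.
On the remaining 2×2 (Low, High vs C, R):
Let the kicker play Low with probability p. Expected payoff against C: 10p + (-3)(1−p) = 13p − 3; against R: 4p + 7(1−p) = −3p + 7.
Setting these equal: 13p − 3 = −3p + 7 ⇒ 16p = 10 ⇒ p = 5/8, and the value is (13)·(5/8) − 3 = 41/8.
For the keeper: with q = P(C), equating Low's and High's payoffs gives 6q + 4 = −10q + 7 ⇒ q = 3/16.

41/8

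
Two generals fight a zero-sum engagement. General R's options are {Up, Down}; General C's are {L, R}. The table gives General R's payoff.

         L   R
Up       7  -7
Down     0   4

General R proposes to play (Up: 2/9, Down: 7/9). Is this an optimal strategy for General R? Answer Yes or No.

Yes

Against L this mix gives (2/9)·7 + (7/9)·0 = 14/9.
Against R this mix gives (2/9)·(-7) + (7/9)·4 = 14/9.
All of General C's active replies (L, R) yield 14/9, and no column does worse for General R. The mix makes General C indifferent and guarantees 14/9, so it is optimal.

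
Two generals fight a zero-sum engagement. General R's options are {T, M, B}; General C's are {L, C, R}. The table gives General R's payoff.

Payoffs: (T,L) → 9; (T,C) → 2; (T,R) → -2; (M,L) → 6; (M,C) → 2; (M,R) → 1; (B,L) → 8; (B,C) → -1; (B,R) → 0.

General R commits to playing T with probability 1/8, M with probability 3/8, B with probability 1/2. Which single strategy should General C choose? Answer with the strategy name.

If General C plays L, General R's expected payoff is (1/8)·9 + (3/8)·6 + (1/2)·8 = 59/8.
If General C plays C, General R's expected payoff is (1/8)·2 + (3/8)·2 + (1/2)·(-1) = 1/2.
If General C plays R, General R's expected payoff is (1/8)·(-2) + (3/8)·1 + (1/2)·0 = 1/8.
General C minimizes General R's payoff; the smallest is 1/8, so the best response is R.

R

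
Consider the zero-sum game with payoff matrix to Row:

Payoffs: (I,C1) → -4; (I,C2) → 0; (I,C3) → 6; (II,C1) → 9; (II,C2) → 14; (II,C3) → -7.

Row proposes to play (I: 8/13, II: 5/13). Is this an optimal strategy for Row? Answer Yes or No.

Yes

Against C1 this mix gives (8/13)·(-4) + (5/13)·9 = 1.
Against C2 this mix gives (8/13)·0 + (5/13)·14 = 70/13.
Against C3 this mix gives (8/13)·6 + (5/13)·(-7) = 1.
All of Column's active replies (C1, C3) yield 1, and no column does worse for Row. The mix makes Column indifferent and guarantees 1, so it is optimal.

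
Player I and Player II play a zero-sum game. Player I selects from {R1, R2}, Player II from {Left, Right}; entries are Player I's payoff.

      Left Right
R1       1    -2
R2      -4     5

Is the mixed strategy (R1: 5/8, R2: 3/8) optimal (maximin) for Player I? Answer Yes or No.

Against Left this mix gives (5/8)·1 + (3/8)·(-4) = -7/8.
Against Right this mix gives (5/8)·(-2) + (3/8)·5 = 5/8.
Player II will play Left, holding Player I to -7/8. Shifting weight toward the row that does better against Left would raise this floor (the equalizing mix achieves -1/4 against both Left and Right), so the proposed strategy is not optimal.

No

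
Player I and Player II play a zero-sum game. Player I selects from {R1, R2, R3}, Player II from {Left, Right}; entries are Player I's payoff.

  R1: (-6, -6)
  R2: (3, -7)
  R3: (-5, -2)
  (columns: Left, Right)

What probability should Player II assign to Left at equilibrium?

Row minima: R1 → -6, R2 → -7, R3 → -5; maximin = -5.
Column maxima: Left → 3, Right → -2; minimax = -2.
-5 ≠ -2, so there is no saddle point; optimal play is mixed.
R1 is strictly dominated by R3, so Player I never plays it.
On the remaining 2×2 (R2, R3 vs Left, Right):
Let Player I play R2 with probability p. Expected payoff against Left: 3p + (-5)(1−p) = 8p − 5; against Right: (-7)p + (-2)(1−p) = −5p − 2.
Setting these equal: 8p − 5 = −5p − 2 ⇒ 13p = 3 ⇒ p = 3/13, and the value is (8)·(3/13) − 5 = -41/13.
For Player II: with q = P(Left), equating R2's and R3's payoffs gives 10q − 7 = −3q − 2 ⇒ q = 5/13.

5/13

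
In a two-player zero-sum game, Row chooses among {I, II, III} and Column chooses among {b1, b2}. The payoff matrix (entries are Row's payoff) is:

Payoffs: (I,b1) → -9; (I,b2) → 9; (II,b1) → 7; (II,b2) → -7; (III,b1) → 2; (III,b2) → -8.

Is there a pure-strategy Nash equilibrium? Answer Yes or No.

No

Row minima: I → -9, II → -7, III → -8; maximin = -7.
Column maxima: b1 → 7, b2 → 9; minimax = 7.
-7 ≠ 7, so no pure-strategy equilibrium exists.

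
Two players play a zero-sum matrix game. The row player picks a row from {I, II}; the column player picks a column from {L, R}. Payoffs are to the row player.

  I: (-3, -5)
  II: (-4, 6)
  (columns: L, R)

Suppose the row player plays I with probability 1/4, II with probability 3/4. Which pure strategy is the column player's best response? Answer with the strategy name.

L

If the column player plays L, the row player's expected payoff is (1/4)·(-3) + (3/4)·(-4) = -15/4.
If the column player plays R, the row player's expected payoff is (1/4)·(-5) + (3/4)·6 = 13/4.
The column player minimizes the row player's payoff; the smallest is -15/4, so the best response is L.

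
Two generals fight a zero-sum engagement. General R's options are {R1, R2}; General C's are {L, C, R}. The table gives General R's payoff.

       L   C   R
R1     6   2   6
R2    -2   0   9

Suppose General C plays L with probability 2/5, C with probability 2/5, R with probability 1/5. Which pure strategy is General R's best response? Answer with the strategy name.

Expected payoff of R1: (2/5)·6 + (2/5)·2 + (1/5)·6 = 22/5.
Expected payoff of R2: (2/5)·(-2) + (2/5)·0 + (1/5)·9 = 1.
The largest is 22/5, so General R's best response is R1.

R1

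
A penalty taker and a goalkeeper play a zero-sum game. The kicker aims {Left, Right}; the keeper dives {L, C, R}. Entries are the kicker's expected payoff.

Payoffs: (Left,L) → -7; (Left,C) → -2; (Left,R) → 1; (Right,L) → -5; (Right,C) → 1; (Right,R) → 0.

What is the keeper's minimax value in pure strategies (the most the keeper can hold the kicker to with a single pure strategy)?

-5

Column maxima: L → -5, C → 1, R → 1.
The smallest of these is -5.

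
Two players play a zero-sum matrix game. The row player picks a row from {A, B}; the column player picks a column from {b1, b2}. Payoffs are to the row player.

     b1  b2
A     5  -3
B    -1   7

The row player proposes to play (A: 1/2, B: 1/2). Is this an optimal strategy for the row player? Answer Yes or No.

Yes

Against b1 this mix gives (1/2)·5 + (1/2)·(-1) = 2.
Against b2 this mix gives (1/2)·(-3) + (1/2)·7 = 2.
All of the column player's active replies (b1, b2) yield 2, and no column does worse for the row player. The mix makes the column player indifferent and guarantees 2, so it is optimal.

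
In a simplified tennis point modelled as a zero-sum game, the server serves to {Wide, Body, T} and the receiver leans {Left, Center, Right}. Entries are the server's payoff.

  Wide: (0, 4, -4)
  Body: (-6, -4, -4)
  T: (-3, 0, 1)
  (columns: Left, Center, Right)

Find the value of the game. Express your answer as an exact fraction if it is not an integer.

-3/2

Row minima: Wide → -4, Body → -6, T → -3; maximin = -3.
Column maxima: Left → 0, Center → 4, Right → 1; minimax = 0.
-3 ≠ 0, so there is no saddle point; optimal play is mixed.
Body is strictly dominated by T, so the server never plays it.
Center is strictly dominated by Left (it gives the server strictly more in every row), so the receiver never plays it.
On the remaining 2×2 (Wide, T vs Left, Right):
Let the server play Wide with probability p. Expected payoff against Left: 0p + (-3)(1−p) = 3p − 3; against Right: (-4)p + 1(1−p) = −5p + 1.
Setting these equal: 3p − 3 = −5p + 1 ⇒ 8p = 4 ⇒ p = 1/2, and the value is (3)·(1/2) − 3 = -3/2.
For the receiver: with q = P(Left), equating Wide's and T's payoffs gives 4q − 4 = −4q + 1 ⇒ q = 5/8.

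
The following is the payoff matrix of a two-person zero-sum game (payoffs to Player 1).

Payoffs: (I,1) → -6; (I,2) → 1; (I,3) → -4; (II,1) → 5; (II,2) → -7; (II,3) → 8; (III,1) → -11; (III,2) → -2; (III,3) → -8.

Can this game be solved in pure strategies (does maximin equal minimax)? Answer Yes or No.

Row minima: I → -6, II → -7, III → -11; maximin = -6.
Column maxima: 1 → 5, 2 → 1, 3 → 8; minimax = 1.
-6 ≠ 1, so no pure-strategy equilibrium exists.

No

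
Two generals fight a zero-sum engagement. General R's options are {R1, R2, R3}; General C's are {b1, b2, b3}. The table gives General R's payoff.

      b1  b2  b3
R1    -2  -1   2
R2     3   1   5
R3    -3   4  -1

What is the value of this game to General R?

5/3

Row minima: R1 → -2, R2 → 1, R3 → -3; maximin = 1.
Column maxima: b1 → 3, b2 → 4, b3 → 5; minimax = 3.
1 ≠ 3, so there is no saddle point; optimal play is mixed.
R1 is strictly dominated by R2, so General R never plays it.
b3 is strictly dominated by b1 (it gives General R strictly more in every row), so General C never plays it.
On the remaining 2×2 (R2, R3 vs b1, b2):
Let General R play R2 with probability p. Expected payoff against b1: 3p + (-3)(1−p) = 6p − 3; against b2: 1p + 4(1−p) = −3p + 4.
Setting these equal: 6p − 3 = −3p + 4 ⇒ 9p = 7 ⇒ p = 7/9, and the value is (6)·(7/9) − 3 = 5/3.
For General C: with q = P(b1), equating R2's and R3's payoffs gives 2q + 1 = −7q + 4 ⇒ q = 1/3.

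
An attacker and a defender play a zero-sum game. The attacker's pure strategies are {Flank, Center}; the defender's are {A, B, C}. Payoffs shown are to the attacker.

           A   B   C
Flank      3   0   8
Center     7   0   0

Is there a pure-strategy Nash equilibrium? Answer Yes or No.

Row minima: Flank → 0, Center → 0; maximin = 0.
Column maxima: A → 7, B → 0, C → 8; minimax = 0.
maximin = minimax = 0, so a saddle point exists.

Yes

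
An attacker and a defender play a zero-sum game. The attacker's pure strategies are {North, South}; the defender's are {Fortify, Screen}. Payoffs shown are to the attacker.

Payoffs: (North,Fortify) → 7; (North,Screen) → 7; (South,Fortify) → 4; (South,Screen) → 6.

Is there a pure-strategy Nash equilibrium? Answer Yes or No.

Row minima: North → 7, South → 4; maximin = 7.
Column maxima: Fortify → 7, Screen → 7; minimax = 7.
maximin = minimax = 7, so a saddle point exists.

Yes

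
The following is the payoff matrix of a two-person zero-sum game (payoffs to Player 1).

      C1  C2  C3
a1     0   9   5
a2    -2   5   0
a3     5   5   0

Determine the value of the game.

Row minima: a1 → 0, a2 → -2, a3 → 0; maximin = 0.
Column maxima: C1 → 5, C2 → 9, C3 → 5; minimax = 5.
0 ≠ 5, so there is no saddle point; optimal play is mixed.
a2 is strictly dominated by a1, so Player 1 never plays it.
C2 is strictly dominated by C3 (it gives Player 1 strictly more in every row), so Player 2 never plays it.
On the remaining 2×2 (a1, a3 vs C1, C3):
Let Player 1 play a1 with probability p. Expected payoff against C1: 0p + 5(1−p) = −5p + 5; against C3: 5p + 0(1−p) = 5p.
Setting these equal: −5p + 5 = 5p ⇒ −10p = -5 ⇒ p = 1/2, and the value is (-5)·(1/2) + 5 = 5/2.
For Player 2: with q = P(C1), equating a1's and a3's payoffs gives −5q + 5 = 5q ⇒ q = 1/2.

5/2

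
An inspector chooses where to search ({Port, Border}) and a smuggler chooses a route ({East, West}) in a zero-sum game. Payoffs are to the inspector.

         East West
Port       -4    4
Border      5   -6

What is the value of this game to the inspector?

Row minima: Port → -4, Border → -6; maximin = -4.
Column maxima: East → 5, West → 4; minimax = 4.
-4 ≠ 4, so there is no saddle point; optimal play is mixed.
Let the inspector play Port with probability p. Expected payoff against East: (-4)p + 5(1−p) = −9p + 5; against West: 4p + (-6)(1−p) = 10p − 6.
Setting these equal: −9p + 5 = 10p − 6 ⇒ −19p = -11 ⇒ p = 11/19, and the value is (-9)·(11/19) + 5 = -4/19.
For the smuggler: with q = P(East), equating Port's and Border's payoffs gives −8q + 4 = 11q − 6 ⇒ q = 10/19.

-4/19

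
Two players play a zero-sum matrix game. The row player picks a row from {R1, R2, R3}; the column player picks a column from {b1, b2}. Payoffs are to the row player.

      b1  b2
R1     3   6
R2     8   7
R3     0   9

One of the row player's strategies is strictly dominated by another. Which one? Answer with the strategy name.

R2 gives a strictly higher payoff than R1 against every column: 8 > 3, 7 > 6.
So R1 is strictly dominated and the row player never plays it.

R1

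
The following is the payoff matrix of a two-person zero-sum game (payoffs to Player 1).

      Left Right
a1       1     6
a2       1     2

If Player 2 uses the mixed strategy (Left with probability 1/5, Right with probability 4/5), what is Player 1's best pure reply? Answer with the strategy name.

Expected payoff of a1: (1/5)·1 + (4/5)·6 = 5.
Expected payoff of a2: (1/5)·1 + (4/5)·2 = 9/5.
The largest is 5, so Player 1's best response is a1.

a1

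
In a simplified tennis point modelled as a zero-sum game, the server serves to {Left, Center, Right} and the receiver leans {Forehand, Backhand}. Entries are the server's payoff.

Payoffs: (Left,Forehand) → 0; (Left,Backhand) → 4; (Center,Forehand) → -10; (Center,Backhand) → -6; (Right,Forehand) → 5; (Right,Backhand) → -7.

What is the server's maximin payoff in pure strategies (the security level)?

Row minima: Left → 0, Center → -10, Right → -7.
The best of these is 0.

0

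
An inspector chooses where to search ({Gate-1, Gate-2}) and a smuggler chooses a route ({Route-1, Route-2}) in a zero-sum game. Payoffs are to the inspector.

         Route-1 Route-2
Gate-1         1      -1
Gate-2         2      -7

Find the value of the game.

-1

Row minima: Gate-1 → -1, Gate-2 → -7; maximin = -1.
Column maxima: Route-1 → 2, Route-2 → -1; minimax = -1.
Since maximin = minimax = -1, there is a saddle point and the value is -1.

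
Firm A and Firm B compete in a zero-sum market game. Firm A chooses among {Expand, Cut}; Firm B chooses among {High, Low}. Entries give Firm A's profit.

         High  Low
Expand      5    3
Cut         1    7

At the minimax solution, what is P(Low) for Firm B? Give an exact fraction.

Row minima: Expand → 3, Cut → 1; maximin = 3.
Column maxima: High → 5, Low → 7; minimax = 5.
3 ≠ 5, so there is no saddle point; optimal play is mixed.
Let Firm A play Expand with probability p. Expected payoff against High: 5p + 1(1−p) = 4p + 1; against Low: 3p + 7(1−p) = −4p + 7.
Setting these equal: 4p + 1 = −4p + 7 ⇒ 8p = 6 ⇒ p = 3/4, and the value is (4)·(3/4) + 1 = 4.
For Firm B: with q = P(High), equating Expand's and Cut's payoffs gives 2q + 3 = −6q + 7 ⇒ q = 1/2.

1/2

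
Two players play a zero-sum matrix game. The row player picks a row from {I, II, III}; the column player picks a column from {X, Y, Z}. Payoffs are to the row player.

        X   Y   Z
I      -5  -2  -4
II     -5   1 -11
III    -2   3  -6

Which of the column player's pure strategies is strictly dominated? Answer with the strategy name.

X holds the row player's payoff strictly below Y in every row: -5 < -2, -5 < 1, -2 < 3.
So Y is strictly dominated for the column player.

Y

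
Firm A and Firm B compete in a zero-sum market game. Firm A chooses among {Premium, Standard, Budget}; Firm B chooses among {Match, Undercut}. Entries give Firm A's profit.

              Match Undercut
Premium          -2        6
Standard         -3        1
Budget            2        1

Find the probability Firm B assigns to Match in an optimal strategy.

Row minima: Premium → -2, Standard → -3, Budget → 1; maximin = 1.
Column maxima: Match → 2, Undercut → 6; minimax = 2.
1 ≠ 2, so there is no saddle point; optimal play is mixed.
Standard is strictly dominated by Premium, so Firm A never plays it.
On the remaining 2×2 (Premium, Budget vs Match, Undercut):
Let Firm A play Premium with probability p. Expected payoff against Match: (-2)p + 2(1−p) = −4p + 2; against Undercut: 6p + 1(1−p) = 5p + 1.
Setting these equal: −4p + 2 = 5p + 1 ⇒ −9p = -1 ⇒ p = 1/9, and the value is (-4)·(1/9) + 2 = 14/9.
For Firm B: with q = P(Match), equating Premium's and Budget's payoffs gives −8q + 6 = q + 1 ⇒ q = 5/9.

5/9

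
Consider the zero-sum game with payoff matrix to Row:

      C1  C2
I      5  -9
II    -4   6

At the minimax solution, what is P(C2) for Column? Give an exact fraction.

Row minima: I → -9, II → -4; maximin = -4.
Column maxima: C1 → 5, C2 → 6; minimax = 5.
-4 ≠ 5, so there is no saddle point; optimal play is mixed.
Let Row play I with probability p. Expected payoff against C1: 5p + (-4)(1−p) = 9p − 4; against C2: (-9)p + 6(1−p) = −15p + 6.
Setting these equal: 9p − 4 = −15p + 6 ⇒ 24p = 10 ⇒ p = 5/12, and the value is (9)·(5/12) − 4 = -1/4.
For Column: with q = P(C1), equating I's and II's payoffs gives 14q − 9 = −10q + 6 ⇒ q = 5/8.

3/8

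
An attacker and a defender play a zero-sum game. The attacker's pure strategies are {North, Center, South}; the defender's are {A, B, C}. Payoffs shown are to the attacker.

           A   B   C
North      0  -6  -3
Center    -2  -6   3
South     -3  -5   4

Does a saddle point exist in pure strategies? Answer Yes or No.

Row minima: North → -6, Center → -6, South → -5; maximin = -5.
Column maxima: A → 0, B → -5, C → 4; minimax = -5.
maximin = minimax = -5, so a saddle point exists.

Yes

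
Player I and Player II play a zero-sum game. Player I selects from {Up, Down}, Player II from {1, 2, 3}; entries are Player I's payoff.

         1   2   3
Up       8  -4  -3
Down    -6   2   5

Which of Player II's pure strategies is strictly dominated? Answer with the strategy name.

2 holds Player I's payoff strictly below 3 in every row: -4 < -3, 2 < 5.
So 3 is strictly dominated for Player II.

3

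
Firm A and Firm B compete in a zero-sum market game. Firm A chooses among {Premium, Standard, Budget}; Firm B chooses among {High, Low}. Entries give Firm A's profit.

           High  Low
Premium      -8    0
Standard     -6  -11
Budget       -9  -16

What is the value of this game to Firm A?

Row minima: Premium → -8, Standard → -11, Budget → -16; maximin = -8.
Column maxima: High → -6, Low → 0; minimax = -6.
-8 ≠ -6, so there is no saddle point; optimal play is mixed.
Budget is strictly dominated by Premium, so Firm A never plays it.
On the remaining 2×2 (Premium, Standard vs High, Low):
Let Firm A play Premium with probability p. Expected payoff against High: (-8)p + (-6)(1−p) = −2p − 6; against Low: 0p + (-11)(1−p) = 11p − 11.
Setting these equal: −2p − 6 = 11p − 11 ⇒ −13p = -5 ⇒ p = 5/13, and the value is (-2)·(5/13) − 6 = -88/13.
For Firm B: with q = P(High), equating Premium's and Standard's payoffs gives −8q = 5q − 11 ⇒ q = 11/13.

-88/13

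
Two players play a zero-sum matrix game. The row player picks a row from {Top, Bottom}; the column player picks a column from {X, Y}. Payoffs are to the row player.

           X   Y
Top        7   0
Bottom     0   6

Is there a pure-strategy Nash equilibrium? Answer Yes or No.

No

Row minima: Top → 0, Bottom → 0; maximin = 0.
Column maxima: X → 7, Y → 6; minimax = 6.
0 ≠ 6, so no pure-strategy equilibrium exists.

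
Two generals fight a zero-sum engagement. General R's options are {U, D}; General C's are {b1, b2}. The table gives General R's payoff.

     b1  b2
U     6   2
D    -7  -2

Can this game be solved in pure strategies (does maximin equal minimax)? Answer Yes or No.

Row minima: U → 2, D → -7; maximin = 2.
Column maxima: b1 → 6, b2 → 2; minimax = 2.
maximin = minimax = 2, so a saddle point exists.

Yes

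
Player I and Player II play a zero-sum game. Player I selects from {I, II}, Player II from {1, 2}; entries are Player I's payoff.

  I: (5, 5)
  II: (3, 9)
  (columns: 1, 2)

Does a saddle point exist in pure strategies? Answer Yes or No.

Row minima: I → 5, II → 3; maximin = 5.
Column maxima: 1 → 5, 2 → 9; minimax = 5.
maximin = minimax = 5, so a saddle point exists.

Yes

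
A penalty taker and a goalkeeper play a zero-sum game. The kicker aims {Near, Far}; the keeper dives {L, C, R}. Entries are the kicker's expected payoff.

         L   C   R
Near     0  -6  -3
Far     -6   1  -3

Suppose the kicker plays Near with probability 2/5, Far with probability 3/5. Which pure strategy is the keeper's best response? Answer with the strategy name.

L

If the keeper plays L, the kicker's expected payoff is (2/5)·0 + (3/5)·(-6) = -18/5.
If the keeper plays C, the kicker's expected payoff is (2/5)·(-6) + (3/5)·1 = -9/5.
If the keeper plays R, the kicker's expected payoff is (2/5)·(-3) + (3/5)·(-3) = -3.
The keeper minimizes the kicker's payoff; the smallest is -18/5, so the best response is L.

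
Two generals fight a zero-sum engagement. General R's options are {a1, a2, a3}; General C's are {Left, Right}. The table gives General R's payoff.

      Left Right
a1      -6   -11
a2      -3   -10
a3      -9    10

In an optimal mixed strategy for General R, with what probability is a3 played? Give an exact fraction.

7/26

Row minima: a1 → -11, a2 → -10, a3 → -9; maximin = -9.
Column maxima: Left → -3, Right → 10; minimax = -3.
-9 ≠ -3, so there is no saddle point; optimal play is mixed.
a1 is strictly dominated by a2, so General R never plays it.
On the remaining 2×2 (a2, a3 vs Left, Right):
Let General R play a2 with probability p. Expected payoff against Left: (-3)p + (-9)(1−p) = 6p − 9; against Right: (-10)p + 10(1−p) = −20p + 10.
Setting these equal: 6p − 9 = −20p + 10 ⇒ 26p = 19 ⇒ p = 19/26, and the value is (6)·(19/26) − 9 = -60/13.
For General C: with q = P(Left), equating a2's and a3's payoffs gives 7q − 10 = −19q + 10 ⇒ q = 10/13.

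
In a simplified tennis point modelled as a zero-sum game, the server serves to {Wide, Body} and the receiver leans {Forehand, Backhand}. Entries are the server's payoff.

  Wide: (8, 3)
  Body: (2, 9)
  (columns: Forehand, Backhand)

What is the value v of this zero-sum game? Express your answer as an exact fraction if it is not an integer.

11/2

Row minima: Wide → 3, Body → 2; maximin = 3.
Column maxima: Forehand → 8, Backhand → 9; minimax = 8.
3 ≠ 8, so there is no saddle point; optimal play is mixed.
Let the server play Wide with probability p. Expected payoff against Forehand: 8p + 2(1−p) = 6p + 2; against Backhand: 3p + 9(1−p) = −6p + 9.
Setting these equal: 6p + 2 = −6p + 9 ⇒ 12p = 7 ⇒ p = 7/12, and the value is (6)·(7/12) + 2 = 11/2.
For the receiver: with q = P(Forehand), equating Wide's and Body's payoffs gives 5q + 3 = −7q + 9 ⇒ q = 1/2.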